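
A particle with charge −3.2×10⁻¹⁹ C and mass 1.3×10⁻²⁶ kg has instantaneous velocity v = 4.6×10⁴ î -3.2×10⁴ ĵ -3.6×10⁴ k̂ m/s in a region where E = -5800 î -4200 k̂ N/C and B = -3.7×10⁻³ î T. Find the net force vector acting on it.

v×B = (0, 133, -118) N/C.
E + v×B = (-5800, 133, -4320) N/C.
F = q(E + v×B) = (−3.2×10⁻¹⁹ C)·(-5800, 133, -4320) = (1.86×10⁻¹⁵, -4.26×10⁻¹⁷, 1.38×10⁻¹⁵) N.

F ≈ (1.86×10⁻¹⁵, -4.26×10⁻¹⁷, 1.38×10⁻¹⁵) N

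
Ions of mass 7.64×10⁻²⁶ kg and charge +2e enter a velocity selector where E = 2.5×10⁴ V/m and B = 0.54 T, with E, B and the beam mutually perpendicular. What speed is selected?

Straight-line motion ⇒ electric and magnetic forces cancel, so E = vB.
v = E/B = 2.5×10⁴/0.54 = 4.6×10⁴ m/s.

v = 4.6×10⁴ m/s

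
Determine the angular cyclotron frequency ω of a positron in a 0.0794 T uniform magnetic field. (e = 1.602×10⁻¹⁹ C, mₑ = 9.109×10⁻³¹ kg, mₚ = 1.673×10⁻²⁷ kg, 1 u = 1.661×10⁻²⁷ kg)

ω ≈ 1.40×10¹⁰ rad/s

ω = |q|B/m.
ω = (1.602×10⁻¹⁹)(0.0794)/9.109×10⁻³¹ ≈ 1.40×10¹⁰ rad/s.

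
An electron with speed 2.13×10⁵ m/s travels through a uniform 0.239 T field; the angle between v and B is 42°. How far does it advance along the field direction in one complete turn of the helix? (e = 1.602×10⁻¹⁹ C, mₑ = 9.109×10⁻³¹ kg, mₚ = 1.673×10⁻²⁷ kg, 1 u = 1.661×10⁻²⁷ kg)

v∥ = v cosθ = 2.13×10⁵·cos42° ≈ 1.583×10⁵ m/s.
T = 2πm/(|q|B) = 2π(9.109×10⁻³¹)/((1.602×10⁻¹⁹)(0.239)) ≈ 1.495×10⁻¹⁰ s.
pitch = v∥ T = (1.583×10⁵)(1.495×10⁻¹⁰) ≈ 2.37×10⁻⁵ m.

p ≈ 2.37×10⁻⁵ m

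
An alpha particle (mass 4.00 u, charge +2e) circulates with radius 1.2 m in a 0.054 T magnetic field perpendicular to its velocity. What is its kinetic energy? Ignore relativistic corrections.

KE ≈ 2.0×10⁵ eV

v = |q|Br/m, then KE = ½mv² = (qBr)²/(2m).
v = (3.204×10⁻¹⁹)(0.054)(1.2)/6.644×10⁻²⁷ ≈ 3.125×10⁶ m/s.
KE = ½(6.644×10⁻²⁷)(3.125×10⁶)² ≈ 3.2×10⁻¹⁴ J = 2.0×10⁵ eV.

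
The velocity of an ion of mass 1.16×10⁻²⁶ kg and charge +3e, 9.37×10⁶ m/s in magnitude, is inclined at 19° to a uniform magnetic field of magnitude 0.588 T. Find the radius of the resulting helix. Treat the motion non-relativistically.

r ≈ 0.125 m

v⊥ = v sinθ = 9.37×10⁶·sin19° ≈ 3.051×10⁶ m/s.
r = m v⊥/(|q|B) = (1.16×10⁻²⁶)(3.051×10⁶)/((4.806×10⁻¹⁹)(0.588)) ≈ 0.125 m.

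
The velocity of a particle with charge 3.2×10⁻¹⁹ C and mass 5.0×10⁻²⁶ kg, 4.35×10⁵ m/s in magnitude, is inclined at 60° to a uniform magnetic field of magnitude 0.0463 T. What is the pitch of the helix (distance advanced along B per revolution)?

v∥ = v cosθ = 4.35×10⁵·cos60° ≈ 2.175×10⁵ m/s.
T = 2πm/(|q|B) = 2π(5.0×10⁻²⁶)/((3.2×10⁻¹⁹)(0.0463)) ≈ 2.120×10⁻⁵ s.
pitch = v∥ T = (2.175×10⁵)(2.120×10⁻⁵) ≈ 4.61 m.

p ≈ 4.61 m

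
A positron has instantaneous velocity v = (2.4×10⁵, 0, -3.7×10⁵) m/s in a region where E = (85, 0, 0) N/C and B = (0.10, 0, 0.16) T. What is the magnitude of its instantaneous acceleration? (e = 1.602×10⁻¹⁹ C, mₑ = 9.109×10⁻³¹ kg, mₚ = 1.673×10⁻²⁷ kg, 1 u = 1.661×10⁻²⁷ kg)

|a| ≈ 1.33×10¹⁶ m/s²

v×B = (0, -7.54×10⁴, 0) N/C.
E + v×B = (85.0, -7.54×10⁴, 0) N/C.
F = q(E + v×B) = (1.602×10⁻¹⁹ C)·(85.0, -7.54×10⁴, 0) = (1.36×10⁻¹⁷, -1.21×10⁻¹⁴, 0) N.
|a| = |F|/m = 1.208×10⁻¹⁴/9.109×10⁻³¹ ≈ 1.33×10¹⁶ m/s².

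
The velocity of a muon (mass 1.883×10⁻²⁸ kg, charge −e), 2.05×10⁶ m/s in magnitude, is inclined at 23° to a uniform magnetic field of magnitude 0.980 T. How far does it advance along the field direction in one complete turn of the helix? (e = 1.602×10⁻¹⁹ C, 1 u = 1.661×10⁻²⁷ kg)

p ≈ 0.0142 m

v∥ = v cosθ = 2.05×10⁶·cos23° ≈ 1.887×10⁶ m/s.
T = 2πm/(|q|B) = 2π(1.883×10⁻²⁸)/((1.602×10⁻¹⁹)(0.980)) ≈ 7.536×10⁻⁹ s.
pitch = v∥ T = (1.887×10⁶)(7.536×10⁻⁹) ≈ 0.0142 m.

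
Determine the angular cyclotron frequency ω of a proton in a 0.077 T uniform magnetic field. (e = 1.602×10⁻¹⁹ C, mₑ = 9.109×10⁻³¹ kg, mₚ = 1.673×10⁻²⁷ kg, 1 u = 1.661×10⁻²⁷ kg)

ω ≈ 7.4×10⁶ rad/s

ω = |q|B/m.
ω = (1.602×10⁻¹⁹)(0.077)/1.673×10⁻²⁷ ≈ 7.4×10⁶ rad/s.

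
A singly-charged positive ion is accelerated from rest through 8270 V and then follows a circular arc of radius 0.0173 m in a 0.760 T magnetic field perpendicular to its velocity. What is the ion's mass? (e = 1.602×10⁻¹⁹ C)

Combine |q|V = ½mv² and r = mv/(|q|B): eliminate v to get m = qB²r²/(2V).
m = (1.602×10⁻¹⁹)(0.760)²(0.0173)²/(2·8270) ≈ 1.67×10⁻²⁷ kg.

m ≈ 1.67×10⁻²⁷ kg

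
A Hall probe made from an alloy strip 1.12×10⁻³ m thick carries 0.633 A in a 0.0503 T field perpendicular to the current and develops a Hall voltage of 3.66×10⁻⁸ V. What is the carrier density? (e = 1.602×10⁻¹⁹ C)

n ≈ 4.85×10²⁷ m⁻³

From V_H = IB/(n e t), n = IB/(V_H e t).
n = (0.633)(0.0503)/((3.66×10⁻⁸)(1.602×10⁻¹⁹)(1.12×10⁻³)) ≈ 4.85×10²⁷ m⁻³.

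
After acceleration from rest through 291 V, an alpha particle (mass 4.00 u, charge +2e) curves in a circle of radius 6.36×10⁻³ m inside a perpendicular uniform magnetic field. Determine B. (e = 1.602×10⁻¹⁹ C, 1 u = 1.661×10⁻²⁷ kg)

v = √(2|q|V/m) = √(2·3.204×10⁻¹⁹·291/6.644×10⁻²⁷) ≈ 1.675×10⁵ m/s.
B = mv/(|q|r) = (6.644×10⁻²⁷)(1.675×10⁵)/((3.204×10⁻¹⁹)(6.36×10⁻³)) ≈ 0.546 T.

B ≈ 0.546 T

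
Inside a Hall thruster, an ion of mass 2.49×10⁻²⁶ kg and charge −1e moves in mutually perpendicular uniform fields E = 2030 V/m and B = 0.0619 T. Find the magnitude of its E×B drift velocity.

In crossed fields the guiding centre drifts at v_d = |E×B|/B² = E/B, independent of charge and mass.
v_d = 2030/0.0619 = 3.28×10⁴ m/s.

v_d ≈ 3.28×10⁴ m/s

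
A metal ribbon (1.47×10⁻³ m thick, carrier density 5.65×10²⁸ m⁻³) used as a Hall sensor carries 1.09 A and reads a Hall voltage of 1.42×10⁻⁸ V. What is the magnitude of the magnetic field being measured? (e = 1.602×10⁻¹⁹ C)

From V_H = IB/(n e t), B = V_H n e t / I.
B = (1.42×10⁻⁸)(5.65×10²⁸)(1.602×10⁻¹⁹)(1.47×10⁻³)/1.09 ≈ 0.173 T.

B ≈ 0.173 T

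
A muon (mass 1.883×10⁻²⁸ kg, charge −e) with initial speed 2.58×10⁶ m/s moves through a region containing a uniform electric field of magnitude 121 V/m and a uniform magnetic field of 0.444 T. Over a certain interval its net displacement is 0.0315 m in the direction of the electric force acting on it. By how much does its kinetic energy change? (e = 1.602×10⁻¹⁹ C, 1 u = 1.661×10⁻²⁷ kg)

ΔKE ≈ 6.11×10⁻¹⁹ J

The magnetic force is always ⟂ v and does no work; only the electric force changes KE.
ΔKE = F_E · d = |q|E d = (1.602×10⁻¹⁹)(121)(0.0315) ≈ 6.11×10⁻¹⁹ J.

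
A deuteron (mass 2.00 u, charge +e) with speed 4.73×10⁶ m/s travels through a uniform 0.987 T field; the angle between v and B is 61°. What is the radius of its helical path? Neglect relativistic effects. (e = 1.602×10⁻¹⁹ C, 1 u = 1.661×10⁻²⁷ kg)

v⊥ = v sinθ = 4.73×10⁶·sin61° ≈ 4.137×10⁶ m/s.
r = m v⊥/(|q|B) = (3.322×10⁻²⁷)(4.137×10⁶)/((1.602×10⁻¹⁹)(0.987)) ≈ 0.0869 m.

r ≈ 0.0869 m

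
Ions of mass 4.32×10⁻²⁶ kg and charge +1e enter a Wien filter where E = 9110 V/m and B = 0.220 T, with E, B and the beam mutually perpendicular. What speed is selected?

For undeflected motion the electric and magnetic forces balance: qE = qvB.
v = E/B = 9110/0.220 = 4.14×10⁴ m/s.
The result is independent of the particle's charge and mass.

v = 4.14×10⁴ m/s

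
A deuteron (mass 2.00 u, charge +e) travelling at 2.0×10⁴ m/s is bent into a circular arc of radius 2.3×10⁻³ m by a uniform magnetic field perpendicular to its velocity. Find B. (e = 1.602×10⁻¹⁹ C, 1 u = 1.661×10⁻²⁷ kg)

B ≈ 0.18 T

From |q|vB = mv²/r, B = mv/(|q|r).
B = (3.322×10⁻²⁷)(2.0×10⁴)/((1.602×10⁻¹⁹)(2.3×10⁻³)) ≈ 0.18 T.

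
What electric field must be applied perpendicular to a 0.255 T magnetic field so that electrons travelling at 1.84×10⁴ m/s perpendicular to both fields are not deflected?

For straight-line motion qE = qvB, so E = vB.
E = 1.84×10⁴ × 0.255 = 4690 V/m.

E = 4690 V/m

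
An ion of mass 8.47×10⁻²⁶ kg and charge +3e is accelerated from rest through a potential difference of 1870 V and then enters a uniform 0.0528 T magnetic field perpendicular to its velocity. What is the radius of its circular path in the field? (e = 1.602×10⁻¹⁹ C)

Acceleration: |q|V = ½mv² ⇒ v = √(2|q|V/m) = √(2·4.806×10⁻¹⁹·1870/8.47×10⁻²⁶) ≈ 1.457×10⁵ m/s.
In the field: r = mv/(|q|B) = (8.47×10⁻²⁶)(1.457×10⁵)/((4.806×10⁻¹⁹)(0.0528)) ≈ 0.486 m.

r ≈ 0.486 m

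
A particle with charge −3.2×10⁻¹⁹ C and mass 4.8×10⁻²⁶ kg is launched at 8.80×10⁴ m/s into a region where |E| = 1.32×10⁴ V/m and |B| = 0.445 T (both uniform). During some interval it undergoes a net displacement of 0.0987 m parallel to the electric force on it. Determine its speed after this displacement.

v_f ≈ 1.58×10⁵ m/s

B does no work; ΔKE = |q|E d.
½mv_f² = ½mv₀² + |q|Ed = ½(4.8×10⁻²⁶)(8.80×10⁴)² + (3.2×10⁻¹⁹)(1.32×10⁴)(0.0987) ≈ 1.859×10⁻¹⁶ J + 4.169×10⁻¹⁶ J ≈ 6.028×10⁻¹⁶ J.
v_f = √(2·6.028×10⁻¹⁶/4.8×10⁻²⁶) ≈ 1.58×10⁵ m/s.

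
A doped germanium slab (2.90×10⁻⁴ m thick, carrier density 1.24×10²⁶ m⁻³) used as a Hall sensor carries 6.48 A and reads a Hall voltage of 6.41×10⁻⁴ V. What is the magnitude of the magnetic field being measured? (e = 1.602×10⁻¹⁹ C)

From V_H = IB/(n e t), B = V_H n e t / I.
B = (6.41×10⁻⁴)(1.24×10²⁶)(1.602×10⁻¹⁹)(2.90×10⁻⁴)/6.48 ≈ 0.570 T.

B ≈ 0.570 T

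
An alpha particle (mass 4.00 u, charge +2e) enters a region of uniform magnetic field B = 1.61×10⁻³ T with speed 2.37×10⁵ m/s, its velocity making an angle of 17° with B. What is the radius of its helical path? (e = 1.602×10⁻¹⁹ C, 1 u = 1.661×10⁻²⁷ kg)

v⊥ = v sinθ = 2.37×10⁵·sin17° ≈ 6.929×10⁴ m/s.
r = m v⊥/(|q|B) = (6.644×10⁻²⁷)(6.929×10⁴)/((3.204×10⁻¹⁹)(1.61×10⁻³)) ≈ 0.892 m.

r ≈ 0.892 m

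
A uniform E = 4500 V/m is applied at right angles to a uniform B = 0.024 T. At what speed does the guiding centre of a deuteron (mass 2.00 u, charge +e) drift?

v_d ≈ 1.9×10⁵ m/s

The E×B drift speed is v_d = E/B.
v_d = 4500/0.024 = 1.9×10⁵ m/s.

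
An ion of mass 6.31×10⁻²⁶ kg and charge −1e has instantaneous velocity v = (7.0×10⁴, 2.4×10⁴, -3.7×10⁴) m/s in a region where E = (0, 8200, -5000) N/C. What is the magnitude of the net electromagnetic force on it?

Only an electric field acts, so F = qE = (−1.602×10⁻¹⁹ C)·(0, 8200, -5000) = (0, -1.31×10⁻¹⁵, 8.01×10⁻¹⁶) N.
|F| = 1.54×10⁻¹⁵ N.

|F| ≈ 1.54×10⁻¹⁵ N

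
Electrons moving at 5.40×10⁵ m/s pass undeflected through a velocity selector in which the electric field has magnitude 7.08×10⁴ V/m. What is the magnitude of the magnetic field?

B = 0.131 T

Balance of forces in the selector: qE = qvB ⇒ B = E/v.
B = 7.08×10⁴/5.40×10⁵ = 0.131 T.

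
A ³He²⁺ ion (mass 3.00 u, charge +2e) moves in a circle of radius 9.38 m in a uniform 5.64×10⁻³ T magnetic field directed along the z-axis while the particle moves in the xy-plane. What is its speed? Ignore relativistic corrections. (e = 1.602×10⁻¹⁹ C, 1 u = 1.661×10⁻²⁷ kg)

v ≈ 3.40×10⁶ m/s

From |q|vB = mv²/r, v = |q|Br/m.
v = (3.204×10⁻¹⁹)(5.64×10⁻³)(9.38)/4.983×10⁻²⁷ ≈ 3.40×10⁶ m/s.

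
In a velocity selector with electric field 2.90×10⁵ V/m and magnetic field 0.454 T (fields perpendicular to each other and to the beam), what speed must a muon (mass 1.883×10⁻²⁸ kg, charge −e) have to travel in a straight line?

For undeflected motion the electric and magnetic forces balance: qE = qvB.
v = E/B = 2.90×10⁵/0.454 = 6.39×10⁵ m/s.

v = 6.39×10⁵ m/s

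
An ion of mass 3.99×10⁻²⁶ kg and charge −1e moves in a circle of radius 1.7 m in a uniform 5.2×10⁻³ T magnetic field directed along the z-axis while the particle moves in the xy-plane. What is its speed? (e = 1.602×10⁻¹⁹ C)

v ≈ 3.5×10⁴ m/s

From |q|vB = mv²/r, v = |q|Br/m.
v = (1.602×10⁻¹⁹)(5.2×10⁻³)(1.7)/3.99×10⁻²⁶ ≈ 3.5×10⁴ m/s.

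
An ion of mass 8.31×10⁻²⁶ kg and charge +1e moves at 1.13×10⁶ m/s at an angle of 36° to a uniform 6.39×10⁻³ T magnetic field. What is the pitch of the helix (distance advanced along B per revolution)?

v∥ = v cosθ = 1.13×10⁶·cos36° ≈ 9.142×10⁵ m/s.
T = 2πm/(|q|B) = 2π(8.31×10⁻²⁶)/((1.602×10⁻¹⁹)(6.39×10⁻³)) ≈ 5.101×10⁻⁴ s.
pitch = v∥ T = (9.142×10⁵)(5.101×10⁻⁴) ≈ 466 m.

p ≈ 466 m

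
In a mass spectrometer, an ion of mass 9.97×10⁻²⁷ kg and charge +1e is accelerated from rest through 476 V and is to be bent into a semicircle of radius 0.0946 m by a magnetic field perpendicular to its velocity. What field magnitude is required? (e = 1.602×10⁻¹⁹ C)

B ≈ 0.0814 T

v = √(2|q|V/m) = √(2·1.602×10⁻¹⁹·476/9.97×10⁻²⁷) ≈ 1.237×10⁵ m/s.
B = mv/(|q|r) = (9.97×10⁻²⁷)(1.237×10⁵)/((1.602×10⁻¹⁹)(0.0946)) ≈ 0.0814 T.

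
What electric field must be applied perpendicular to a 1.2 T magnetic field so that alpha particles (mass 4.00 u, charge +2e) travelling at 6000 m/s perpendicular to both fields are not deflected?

E = 7200 V/m

For straight-line motion qE = qvB, so E = vB.
E = 6000 × 1.2 = 7200 V/m.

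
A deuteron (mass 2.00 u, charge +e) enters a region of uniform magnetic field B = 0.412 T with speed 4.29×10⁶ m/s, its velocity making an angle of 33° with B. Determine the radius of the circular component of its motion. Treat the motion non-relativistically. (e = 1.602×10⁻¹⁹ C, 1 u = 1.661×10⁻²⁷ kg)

v⊥ = v sinθ = 4.29×10⁶·sin33° ≈ 2.337×10⁶ m/s.
r = m v⊥/(|q|B) = (3.322×10⁻²⁷)(2.337×10⁶)/((1.602×10⁻¹⁹)(0.412)) ≈ 0.118 m.

r ≈ 0.118 m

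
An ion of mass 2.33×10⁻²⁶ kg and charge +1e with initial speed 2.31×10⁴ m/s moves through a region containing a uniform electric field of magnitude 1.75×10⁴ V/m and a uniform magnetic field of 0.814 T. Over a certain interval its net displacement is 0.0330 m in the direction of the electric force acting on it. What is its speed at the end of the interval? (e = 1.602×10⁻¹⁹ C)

v_f ≈ 9.21×10⁴ m/s

B does no work; ΔKE = |q|E d.
½mv_f² = ½mv₀² + |q|Ed = ½(2.33×10⁻²⁶)(2.31×10⁴)² + (1.602×10⁻¹⁹)(1.75×10⁴)(0.0330) ≈ 6.217×10⁻¹⁸ J + 9.252×10⁻¹⁷ J ≈ 9.873×10⁻¹⁷ J.
v_f = √(2·9.873×10⁻¹⁷/2.33×10⁻²⁶) ≈ 9.21×10⁴ m/s.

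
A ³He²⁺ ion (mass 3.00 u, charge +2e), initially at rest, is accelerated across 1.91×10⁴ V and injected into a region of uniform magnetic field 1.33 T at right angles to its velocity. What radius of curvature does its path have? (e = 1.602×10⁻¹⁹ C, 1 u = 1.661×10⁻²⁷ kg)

Acceleration: |q|V = ½mv² ⇒ v = √(2|q|V/m) = √(2·3.204×10⁻¹⁹·1.91×10⁴/4.983×10⁻²⁷) ≈ 1.567×10⁶ m/s.
In the field: r = mv/(|q|B) = (4.983×10⁻²⁷)(1.567×10⁶)/((3.204×10⁻¹⁹)(1.33)) ≈ 0.0183 m.

r ≈ 0.0183 m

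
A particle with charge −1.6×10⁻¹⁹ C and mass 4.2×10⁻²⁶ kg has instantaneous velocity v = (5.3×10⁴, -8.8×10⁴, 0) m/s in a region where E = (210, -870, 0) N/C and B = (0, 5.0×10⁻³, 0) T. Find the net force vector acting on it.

v×B = (0, 0, 265) N/C.
E + v×B = (210, -870, 265) N/C.
F = q(E + v×B) = (−1.6×10⁻¹⁹ C)·(210, -870, 265) = (-3.36×10⁻¹⁷, 1.39×10⁻¹⁶, -4.24×10⁻¹⁷) N.

F ≈ (-3.36×10⁻¹⁷, 1.39×10⁻¹⁶, -4.24×10⁻¹⁷) N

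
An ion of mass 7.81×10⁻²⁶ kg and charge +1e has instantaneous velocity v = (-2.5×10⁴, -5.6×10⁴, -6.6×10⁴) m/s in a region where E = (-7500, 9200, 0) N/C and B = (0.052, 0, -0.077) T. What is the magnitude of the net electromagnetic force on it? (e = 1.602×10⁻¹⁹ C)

v×B = (4310, -5360, 2910) N/C.
E + v×B = (-3190, 3840, 2910) N/C.
F = q(E + v×B) = (1.602×10⁻¹⁹ C)·(-3190, 3840, 2910) = (-5.11×10⁻¹⁶, 6.16×10⁻¹⁶, 4.67×10⁻¹⁶) N.
|F| = 9.26×10⁻¹⁶ N.

|F| ≈ 9.26×10⁻¹⁶ N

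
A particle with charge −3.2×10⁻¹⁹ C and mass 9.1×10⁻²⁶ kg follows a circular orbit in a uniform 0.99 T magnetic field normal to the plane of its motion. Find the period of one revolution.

T ≈ 1.8×10⁻⁶ s

The cyclotron period depends only on m, q, B: T = 2πm/(|q|B).
T = 2π(9.1×10⁻²⁶)/((3.2×10⁻¹⁹)(0.99)) ≈ 1.8×10⁻⁶ s.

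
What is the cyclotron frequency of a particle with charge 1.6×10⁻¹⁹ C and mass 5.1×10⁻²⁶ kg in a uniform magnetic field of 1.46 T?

f = |q|B/(2πm).
f = (1.6×10⁻¹⁹)(1.46)/(2π·5.1×10⁻²⁶) ≈ 7.29×10⁵ Hz.

f ≈ 7.29×10⁵ Hz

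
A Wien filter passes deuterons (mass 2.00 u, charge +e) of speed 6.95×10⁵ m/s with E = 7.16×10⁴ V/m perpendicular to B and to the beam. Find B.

Balance of forces in the selector: qE = qvB ⇒ B = E/v.
B = 7.16×10⁴/6.95×10⁵ = 0.103 T.

B = 0.103 T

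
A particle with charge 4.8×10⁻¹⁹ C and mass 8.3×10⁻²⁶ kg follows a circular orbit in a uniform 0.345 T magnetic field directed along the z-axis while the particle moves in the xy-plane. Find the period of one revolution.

The cyclotron period depends only on m, q, B: T = 2πm/(|q|B).
T = 2π(8.3×10⁻²⁶)/((4.8×10⁻¹⁹)(0.345)) ≈ 3.15×10⁻⁶ s.

T ≈ 3.15×10⁻⁶ s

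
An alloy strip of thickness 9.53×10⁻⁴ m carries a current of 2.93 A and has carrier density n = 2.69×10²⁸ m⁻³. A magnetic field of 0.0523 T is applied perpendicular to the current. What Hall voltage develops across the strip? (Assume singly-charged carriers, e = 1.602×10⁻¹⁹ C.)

V_H = IB/(n e t).
V_H = (2.93)(0.0523)/((2.69×10²⁸)(1.602×10⁻¹⁹)(9.53×10⁻⁴)) ≈ 3.73×10⁻⁸ V.

V_H ≈ 3.73×10⁻⁸ V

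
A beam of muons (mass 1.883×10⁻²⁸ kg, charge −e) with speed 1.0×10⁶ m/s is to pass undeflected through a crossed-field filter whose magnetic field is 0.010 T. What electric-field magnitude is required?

E = 1.0×10⁴ V/m

For straight-line motion qE = qvB, so E = vB.
E = 1.0×10⁶ × 0.010 = 1.0×10⁴ V/m.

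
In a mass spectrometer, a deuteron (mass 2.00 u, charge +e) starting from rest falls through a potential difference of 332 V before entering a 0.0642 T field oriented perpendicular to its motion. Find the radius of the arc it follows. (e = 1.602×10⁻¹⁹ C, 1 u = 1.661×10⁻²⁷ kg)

r ≈ 0.0578 m

Acceleration: |q|V = ½mv² ⇒ v = √(2|q|V/m) = √(2·1.602×10⁻¹⁹·332/3.322×10⁻²⁷) ≈ 1.789×10⁵ m/s.
In the field: r = mv/(|q|B) = (3.322×10⁻²⁷)(1.789×10⁵)/((1.602×10⁻¹⁹)(0.0642)) ≈ 0.0578 m.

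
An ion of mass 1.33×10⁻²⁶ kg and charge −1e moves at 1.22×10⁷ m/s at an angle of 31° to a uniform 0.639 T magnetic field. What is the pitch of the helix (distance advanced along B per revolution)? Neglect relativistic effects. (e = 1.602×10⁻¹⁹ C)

p ≈ 8.54 m

v∥ = v cosθ = 1.22×10⁷·cos31° ≈ 1.046×10⁷ m/s.
T = 2πm/(|q|B) = 2π(1.33×10⁻²⁶)/((1.602×10⁻¹⁹)(0.639)) ≈ 8.163×10⁻⁷ s.
pitch = v∥ T = (1.046×10⁷)(8.163×10⁻⁷) ≈ 8.54 m.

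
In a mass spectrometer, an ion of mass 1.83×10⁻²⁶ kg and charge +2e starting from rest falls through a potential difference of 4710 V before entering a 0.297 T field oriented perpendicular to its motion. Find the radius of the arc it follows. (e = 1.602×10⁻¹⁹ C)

r ≈ 0.0781 m

Acceleration: |q|V = ½mv² ⇒ v = √(2|q|V/m) = √(2·3.204×10⁻¹⁹·4710/1.83×10⁻²⁶) ≈ 4.061×10⁵ m/s.
In the field: r = mv/(|q|B) = (1.83×10⁻²⁶)(4.061×10⁵)/((3.204×10⁻¹⁹)(0.297)) ≈ 0.0781 m.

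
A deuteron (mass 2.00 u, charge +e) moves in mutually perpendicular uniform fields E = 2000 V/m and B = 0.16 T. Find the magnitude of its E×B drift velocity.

In crossed fields the guiding centre drifts at v_d = |E×B|/B² = E/B, independent of charge and mass.
v_d = 2000/0.16 = 1.2×10⁴ m/s.

v_d ≈ 1.2×10⁴ m/s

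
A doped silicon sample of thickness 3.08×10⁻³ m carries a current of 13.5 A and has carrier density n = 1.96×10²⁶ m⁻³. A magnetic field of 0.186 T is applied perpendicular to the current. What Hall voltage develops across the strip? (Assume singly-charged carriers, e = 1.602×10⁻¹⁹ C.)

V_H = IB/(n e t).
V_H = (13.5)(0.186)/((1.96×10²⁶)(1.602×10⁻¹⁹)(3.08×10⁻³)) ≈ 2.60×10⁻⁵ V.

V_H ≈ 2.60×10⁻⁵ V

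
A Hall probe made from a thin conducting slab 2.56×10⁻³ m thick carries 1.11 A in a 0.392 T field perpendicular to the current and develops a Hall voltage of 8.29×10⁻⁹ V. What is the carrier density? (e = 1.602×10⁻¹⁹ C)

n ≈ 1.28×10²⁹ m⁻³

From V_H = IB/(n e t), n = IB/(V_H e t).
n = (1.11)(0.392)/((8.29×10⁻⁹)(1.602×10⁻¹⁹)(2.56×10⁻³)) ≈ 1.28×10²⁹ m⁻³.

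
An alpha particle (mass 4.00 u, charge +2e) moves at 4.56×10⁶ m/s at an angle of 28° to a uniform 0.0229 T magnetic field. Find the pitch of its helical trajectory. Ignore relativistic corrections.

v∥ = v cosθ = 4.56×10⁶·cos28° ≈ 4.026×10⁶ m/s.
T = 2πm/(|q|B) = 2π(6.644×10⁻²⁷)/((3.204×10⁻¹⁹)(0.0229)) ≈ 5.690×10⁻⁶ s.
pitch = v∥ T = (4.026×10⁶)(5.690×10⁻⁶) ≈ 22.9 m.

p ≈ 22.9 m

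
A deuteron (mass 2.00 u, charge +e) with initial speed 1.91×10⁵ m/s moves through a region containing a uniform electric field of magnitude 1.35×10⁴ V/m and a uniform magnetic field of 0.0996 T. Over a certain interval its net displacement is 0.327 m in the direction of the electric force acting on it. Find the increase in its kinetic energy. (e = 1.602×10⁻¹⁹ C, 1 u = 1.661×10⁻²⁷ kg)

The magnetic force is always ⟂ v and does no work; only the electric force changes KE.
ΔKE = F_E · d = |q|E d = (1.602×10⁻¹⁹)(1.35×10⁴)(0.327) ≈ 7.07×10⁻¹⁶ J.

ΔKE ≈ 7.07×10⁻¹⁶ J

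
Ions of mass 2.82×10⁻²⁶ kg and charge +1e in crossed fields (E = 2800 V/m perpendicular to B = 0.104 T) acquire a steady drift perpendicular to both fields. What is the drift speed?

v_d ≈ 2.69×10⁴ m/s

The E×B drift speed is v_d = E/B.
v_d = 2800/0.104 = 2.69×10⁴ m/s.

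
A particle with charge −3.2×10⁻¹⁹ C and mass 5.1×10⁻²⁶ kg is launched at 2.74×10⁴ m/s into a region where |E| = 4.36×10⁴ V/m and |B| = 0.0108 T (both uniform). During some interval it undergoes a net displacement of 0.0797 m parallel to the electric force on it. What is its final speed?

v_f ≈ 2.11×10⁵ m/s

B does no work; ΔKE = |q|E d.
½mv_f² = ½mv₀² + |q|Ed = ½(5.1×10⁻²⁶)(2.74×10⁴)² + (3.2×10⁻¹⁹)(4.36×10⁴)(0.0797) ≈ 1.914×10⁻¹⁷ J + 1.112×10⁻¹⁵ J ≈ 1.131×10⁻¹⁵ J.
v_f = √(2·1.131×10⁻¹⁵/5.1×10⁻²⁶) ≈ 2.11×10⁵ m/s.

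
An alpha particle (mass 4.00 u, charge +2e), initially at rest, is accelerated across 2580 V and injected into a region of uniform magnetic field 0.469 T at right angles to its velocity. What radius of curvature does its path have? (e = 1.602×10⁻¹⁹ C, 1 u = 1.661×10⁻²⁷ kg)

r ≈ 0.0221 m

Acceleration: |q|V = ½mv² ⇒ v = √(2|q|V/m) = √(2·3.204×10⁻¹⁹·2580/6.644×10⁻²⁷) ≈ 4.988×10⁵ m/s.
In the field: r = mv/(|q|B) = (6.644×10⁻²⁷)(4.988×10⁵)/((3.204×10⁻¹⁹)(0.469)) ≈ 0.0221 m.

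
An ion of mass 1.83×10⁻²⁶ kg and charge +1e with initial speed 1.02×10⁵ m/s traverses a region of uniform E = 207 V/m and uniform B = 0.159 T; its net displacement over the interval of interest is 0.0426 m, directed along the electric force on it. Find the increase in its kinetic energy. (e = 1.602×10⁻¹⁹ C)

ΔKE ≈ 1.41×10⁻¹⁸ J

The magnetic force is always ⟂ v and does no work; only the electric force changes KE.
ΔKE = F_E · d = |q|E d = (1.602×10⁻¹⁹)(207)(0.0426) ≈ 1.41×10⁻¹⁸ J.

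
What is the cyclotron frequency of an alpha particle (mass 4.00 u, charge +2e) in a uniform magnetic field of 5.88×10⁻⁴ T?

f = |q|B/(2πm).
f = (3.204×10⁻¹⁹)(5.88×10⁻⁴)/(2π·6.644×10⁻²⁷) ≈ 4510 Hz.

f ≈ 4510 Hz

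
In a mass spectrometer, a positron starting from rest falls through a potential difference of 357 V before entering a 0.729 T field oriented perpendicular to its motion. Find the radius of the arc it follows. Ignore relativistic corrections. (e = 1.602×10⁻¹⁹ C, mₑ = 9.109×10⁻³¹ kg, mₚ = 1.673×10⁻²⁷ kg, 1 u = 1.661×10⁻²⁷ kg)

r ≈ 8.74×10⁻⁵ m

Acceleration: |q|V = ½mv² ⇒ v = √(2|q|V/m) = √(2·1.602×10⁻¹⁹·357/9.109×10⁻³¹) ≈ 1.121×10⁷ m/s.
In the field: r = mv/(|q|B) = (9.109×10⁻³¹)(1.121×10⁷)/((1.602×10⁻¹⁹)(0.729)) ≈ 8.74×10⁻⁵ m.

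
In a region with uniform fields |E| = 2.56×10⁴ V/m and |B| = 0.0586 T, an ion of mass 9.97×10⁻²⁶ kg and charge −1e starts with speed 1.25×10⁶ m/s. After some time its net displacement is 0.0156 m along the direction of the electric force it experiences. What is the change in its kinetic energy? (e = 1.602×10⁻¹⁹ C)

The magnetic force is always ⟂ v and does no work; only the electric force changes KE.
ΔKE = F_E · d = |q|E d = (1.602×10⁻¹⁹)(2.56×10⁴)(0.0156) ≈ 6.40×10⁻¹⁷ J.

ΔKE ≈ 6.40×10⁻¹⁷ J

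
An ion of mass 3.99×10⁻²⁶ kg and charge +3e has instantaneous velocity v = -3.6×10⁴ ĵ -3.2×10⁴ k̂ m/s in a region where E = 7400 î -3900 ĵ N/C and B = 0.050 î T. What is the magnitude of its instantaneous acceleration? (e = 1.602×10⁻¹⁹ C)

|a| ≈ 1.13×10¹¹ m/s²

v×B = (0, -1600, 1800) N/C.
E + v×B = (7400, -5500, 1800) N/C.
F = q(E + v×B) = (4.806×10⁻¹⁹ C)·(7400, -5500, 1800) = (3.56×10⁻¹⁵, -2.64×10⁻¹⁵, 8.65×10⁻¹⁶) N.
|a| = |F|/m = 4.515×10⁻¹⁵/3.99×10⁻²⁶ ≈ 1.13×10¹¹ m/s².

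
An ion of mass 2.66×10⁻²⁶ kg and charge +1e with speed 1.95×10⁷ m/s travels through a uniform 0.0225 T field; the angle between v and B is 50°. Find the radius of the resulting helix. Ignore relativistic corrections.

r ≈ 110 m

v⊥ = v sinθ = 1.95×10⁷·sin50° ≈ 1.494×10⁷ m/s.
r = m v⊥/(|q|B) = (2.66×10⁻²⁶)(1.494×10⁷)/((1.602×10⁻¹⁹)(0.0225)) ≈ 110 m.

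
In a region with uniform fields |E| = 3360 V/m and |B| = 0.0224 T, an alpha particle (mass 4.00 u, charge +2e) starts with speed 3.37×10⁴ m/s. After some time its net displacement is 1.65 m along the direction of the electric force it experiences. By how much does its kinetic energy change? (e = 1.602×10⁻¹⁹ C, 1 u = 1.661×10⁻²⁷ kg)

ΔKE ≈ 1.78×10⁻¹⁵ J

The magnetic force is always ⟂ v and does no work; only the electric force changes KE.
ΔKE = F_E · d = |q|E d = (3.204×10⁻¹⁹)(3360)(1.65) ≈ 1.78×10⁻¹⁵ J.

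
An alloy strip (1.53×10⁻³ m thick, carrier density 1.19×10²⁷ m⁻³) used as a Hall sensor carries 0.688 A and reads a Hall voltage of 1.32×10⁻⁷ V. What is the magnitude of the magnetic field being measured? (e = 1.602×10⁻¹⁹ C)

From V_H = IB/(n e t), B = V_H n e t / I.
B = (1.32×10⁻⁷)(1.19×10²⁷)(1.602×10⁻¹⁹)(1.53×10⁻³)/0.688 ≈ 0.0560 T.

B ≈ 0.0560 T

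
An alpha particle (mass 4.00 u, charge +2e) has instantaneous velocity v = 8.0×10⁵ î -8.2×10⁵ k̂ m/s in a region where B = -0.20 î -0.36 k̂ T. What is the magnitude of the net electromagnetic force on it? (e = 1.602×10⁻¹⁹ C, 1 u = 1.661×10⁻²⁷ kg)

v×B = (0, 4.52×10⁵, 0) N/C.
F = q v×B = (3.204×10⁻¹⁹ C)·(0, 4.52×10⁵, 0) = (0, 1.45×10⁻¹³, 0) N.
|F| = 1.45×10⁻¹³ N.

|F| ≈ 1.45×10⁻¹³ N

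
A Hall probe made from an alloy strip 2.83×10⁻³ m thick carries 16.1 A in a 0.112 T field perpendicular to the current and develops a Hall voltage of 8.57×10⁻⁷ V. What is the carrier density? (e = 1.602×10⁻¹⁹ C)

From V_H = IB/(n e t), n = IB/(V_H e t).
n = (16.1)(0.112)/((8.57×10⁻⁷)(1.602×10⁻¹⁹)(2.83×10⁻³)) ≈ 4.64×10²⁷ m⁻³.

n ≈ 4.64×10²⁷ m⁻³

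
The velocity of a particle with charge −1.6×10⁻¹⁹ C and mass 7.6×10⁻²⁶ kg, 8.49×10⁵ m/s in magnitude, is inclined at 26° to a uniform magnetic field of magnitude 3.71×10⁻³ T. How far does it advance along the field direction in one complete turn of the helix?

p ≈ 614 m

v∥ = v cosθ = 8.49×10⁵·cos26° ≈ 7.631×10⁵ m/s.
T = 2πm/(|q|B) = 2π(7.6×10⁻²⁶)/((1.6×10⁻¹⁹)(3.71×10⁻³)) ≈ 8.045×10⁻⁴ s.
pitch = v∥ T = (7.631×10⁵)(8.045×10⁻⁴) ≈ 614 m.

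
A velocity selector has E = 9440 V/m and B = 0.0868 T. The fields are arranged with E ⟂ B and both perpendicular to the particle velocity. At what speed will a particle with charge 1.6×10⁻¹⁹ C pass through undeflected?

v = 1.09×10⁵ m/s

Straight-line motion ⇒ electric and magnetic forces cancel, so E = vB.
v = E/B = 9440/0.0868 = 1.09×10⁵ m/s.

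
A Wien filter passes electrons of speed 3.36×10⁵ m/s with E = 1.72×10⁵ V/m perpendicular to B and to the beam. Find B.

B = 0.512 T

Balance of forces in the selector: qE = qvB ⇒ B = E/v.
B = 1.72×10⁵/3.36×10⁵ = 0.512 T.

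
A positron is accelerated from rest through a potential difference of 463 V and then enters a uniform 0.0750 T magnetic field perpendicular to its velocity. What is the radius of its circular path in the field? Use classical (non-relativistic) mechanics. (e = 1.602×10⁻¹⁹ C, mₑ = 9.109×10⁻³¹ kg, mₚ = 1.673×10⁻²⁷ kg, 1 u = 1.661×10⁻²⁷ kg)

Acceleration: |q|V = ½mv² ⇒ v = √(2|q|V/m) = √(2·1.602×10⁻¹⁹·463/9.109×10⁻³¹) ≈ 1.276×10⁷ m/s.
In the field: r = mv/(|q|B) = (9.109×10⁻³¹)(1.276×10⁷)/((1.602×10⁻¹⁹)(0.0750)) ≈ 9.67×10⁻⁴ m.

r ≈ 9.67×10⁻⁴ m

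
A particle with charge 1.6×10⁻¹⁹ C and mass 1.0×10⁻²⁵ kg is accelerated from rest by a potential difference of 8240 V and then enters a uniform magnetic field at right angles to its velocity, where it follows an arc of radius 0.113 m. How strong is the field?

v = √(2|q|V/m) = √(2·1.6×10⁻¹⁹·8240/1.0×10⁻²⁵) ≈ 1.624×10⁵ m/s.
B = mv/(|q|r) = (1.0×10⁻²⁵)(1.624×10⁵)/((1.6×10⁻¹⁹)(0.113)) ≈ 0.898 T.

B ≈ 0.898 T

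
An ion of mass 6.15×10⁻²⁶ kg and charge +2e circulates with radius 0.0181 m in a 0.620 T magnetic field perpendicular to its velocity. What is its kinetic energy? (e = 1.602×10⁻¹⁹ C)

KE ≈ 1.05×10⁻¹⁶ J

v = |q|Br/m, then KE = ½mv² = (qBr)²/(2m).
v = (3.204×10⁻¹⁹)(0.620)(0.0181)/6.15×10⁻²⁶ ≈ 5.846×10⁴ m/s.
KE = ½(6.15×10⁻²⁶)(5.846×10⁴)² ≈ 1.05×10⁻¹⁶ J.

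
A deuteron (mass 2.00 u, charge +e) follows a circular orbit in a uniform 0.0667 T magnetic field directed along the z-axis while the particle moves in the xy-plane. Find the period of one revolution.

T ≈ 1.95×10⁻⁶ s

The cyclotron period depends only on m, q, B: T = 2πm/(|q|B).
T = 2π(3.322×10⁻²⁷)/((1.602×10⁻¹⁹)(0.0667)) ≈ 1.95×10⁻⁶ s.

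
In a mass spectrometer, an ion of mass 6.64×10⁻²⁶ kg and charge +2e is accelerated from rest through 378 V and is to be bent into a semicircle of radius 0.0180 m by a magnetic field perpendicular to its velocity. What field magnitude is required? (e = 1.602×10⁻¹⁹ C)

v = √(2|q|V/m) = √(2·3.204×10⁻¹⁹·378/6.64×10⁻²⁶) ≈ 6.040×10⁴ m/s.
B = mv/(|q|r) = (6.64×10⁻²⁶)(6.040×10⁴)/((3.204×10⁻¹⁹)(0.0180)) ≈ 0.695 T.

B ≈ 0.695 T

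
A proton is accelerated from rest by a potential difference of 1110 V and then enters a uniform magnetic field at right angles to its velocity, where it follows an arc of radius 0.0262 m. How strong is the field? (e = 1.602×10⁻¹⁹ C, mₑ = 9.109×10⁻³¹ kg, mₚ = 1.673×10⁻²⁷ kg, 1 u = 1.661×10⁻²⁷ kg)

B ≈ 0.184 T

v = √(2|q|V/m) = √(2·1.602×10⁻¹⁹·1110/1.673×10⁻²⁷) ≈ 4.611×10⁵ m/s.
B = mv/(|q|r) = (1.673×10⁻²⁷)(4.611×10⁵)/((1.602×10⁻¹⁹)(0.0262)) ≈ 0.184 T.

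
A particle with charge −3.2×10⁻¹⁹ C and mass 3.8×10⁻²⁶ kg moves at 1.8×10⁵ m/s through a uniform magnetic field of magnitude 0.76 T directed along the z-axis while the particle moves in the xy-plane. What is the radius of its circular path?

r ≈ 0.028 m

The magnetic force provides the centripetal force: |q|vB = mv²/r.
r = mv/(|q|B) = (3.8×10⁻²⁶)(1.8×10⁵)/((3.2×10⁻¹⁹)(0.76)) ≈ 0.028 m.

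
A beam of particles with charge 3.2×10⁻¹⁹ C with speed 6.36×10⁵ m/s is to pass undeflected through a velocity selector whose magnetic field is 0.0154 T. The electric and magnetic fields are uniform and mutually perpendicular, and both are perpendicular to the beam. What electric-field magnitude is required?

E = 9790 V/m

For straight-line motion qE = qvB, so E = vB.
E = 6.36×10⁵ × 0.0154 = 9790 V/m.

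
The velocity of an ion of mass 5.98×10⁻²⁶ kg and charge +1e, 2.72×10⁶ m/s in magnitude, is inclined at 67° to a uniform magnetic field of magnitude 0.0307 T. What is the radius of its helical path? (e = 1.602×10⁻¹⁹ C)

r ≈ 30.4 m

v⊥ = v sinθ = 2.72×10⁶·sin67° ≈ 2.504×10⁶ m/s.
r = m v⊥/(|q|B) = (5.98×10⁻²⁶)(2.504×10⁶)/((1.602×10⁻¹⁹)(0.0307)) ≈ 30.4 m.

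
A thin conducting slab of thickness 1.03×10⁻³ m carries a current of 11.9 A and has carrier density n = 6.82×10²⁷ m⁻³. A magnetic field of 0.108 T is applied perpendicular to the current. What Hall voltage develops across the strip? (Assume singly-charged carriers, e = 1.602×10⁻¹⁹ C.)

V_H ≈ 1.14×10⁻⁶ V

V_H = IB/(n e t).
V_H = (11.9)(0.108)/((6.82×10²⁷)(1.602×10⁻¹⁹)(1.03×10⁻³)) ≈ 1.14×10⁻⁶ V.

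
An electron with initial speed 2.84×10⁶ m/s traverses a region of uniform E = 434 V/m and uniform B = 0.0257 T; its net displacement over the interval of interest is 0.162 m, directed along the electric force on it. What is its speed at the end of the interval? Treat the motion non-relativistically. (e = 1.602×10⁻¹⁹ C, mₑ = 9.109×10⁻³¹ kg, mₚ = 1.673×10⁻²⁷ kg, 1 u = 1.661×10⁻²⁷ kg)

v_f ≈ 5.73×10⁶ m/s

B does no work; ΔKE = |q|E d.
½mv_f² = ½mv₀² + |q|Ed = ½(9.109×10⁻³¹)(2.84×10⁶)² + (1.602×10⁻¹⁹)(434)(0.162) ≈ 3.673×10⁻¹⁸ J + 1.126×10⁻¹⁷ J ≈ 1.494×10⁻¹⁷ J.
v_f = √(2·1.494×10⁻¹⁷/9.109×10⁻³¹) ≈ 5.73×10⁶ m/s.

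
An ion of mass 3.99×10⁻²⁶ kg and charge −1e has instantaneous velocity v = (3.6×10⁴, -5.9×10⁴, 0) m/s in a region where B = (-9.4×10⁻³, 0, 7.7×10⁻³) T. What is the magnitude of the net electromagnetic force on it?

|F| ≈ 1.23×10⁻¹⁶ N

v×B = (-454, -277, -555) N/C.
F = q v×B = (−1.602×10⁻¹⁹ C)·(-454, -277, -555) = (7.28×10⁻¹⁷, 4.44×10⁻¹⁷, 8.88×10⁻¹⁷) N.
|F| = 1.23×10⁻¹⁶ N.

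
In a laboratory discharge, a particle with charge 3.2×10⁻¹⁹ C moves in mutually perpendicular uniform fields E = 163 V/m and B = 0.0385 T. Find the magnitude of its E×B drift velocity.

v_d ≈ 4230 m/s

The E×B drift speed is v_d = E/B.
v_d = 163/0.0385 = 4230 m/s.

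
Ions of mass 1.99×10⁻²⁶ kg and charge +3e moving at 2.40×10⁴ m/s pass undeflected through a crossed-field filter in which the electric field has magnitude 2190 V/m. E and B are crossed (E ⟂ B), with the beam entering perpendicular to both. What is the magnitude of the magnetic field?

Balance of forces in the selector: qE = qvB ⇒ B = E/v.
B = 2190/2.40×10⁴ = 0.0912 T.

B = 0.0912 T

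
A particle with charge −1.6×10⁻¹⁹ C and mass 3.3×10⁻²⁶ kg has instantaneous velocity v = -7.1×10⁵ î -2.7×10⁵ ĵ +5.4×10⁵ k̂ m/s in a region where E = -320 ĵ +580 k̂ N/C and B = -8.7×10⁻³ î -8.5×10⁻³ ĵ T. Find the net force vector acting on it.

F ≈ (-7.34×10⁻¹⁶, 8.03×10⁻¹⁶, -6.83×10⁻¹⁶) N

v×B = (4590, -4700, 3690) N/C.
E + v×B = (4590, -5020, 4270) N/C.
F = q(E + v×B) = (−1.6×10⁻¹⁹ C)·(4590, -5020, 4270) = (-7.34×10⁻¹⁶, 8.03×10⁻¹⁶, -6.83×10⁻¹⁶) N.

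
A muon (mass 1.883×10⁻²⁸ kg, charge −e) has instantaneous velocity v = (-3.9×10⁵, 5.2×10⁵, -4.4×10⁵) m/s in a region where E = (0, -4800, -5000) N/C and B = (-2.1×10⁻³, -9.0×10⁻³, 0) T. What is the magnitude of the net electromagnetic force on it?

|F| ≈ 8.90×10⁻¹⁶ N

v×B = (-3960, 924, 4600) N/C.
E + v×B = (-3960, -3880, -398) N/C.
F = q(E + v×B) = (−1.602×10⁻¹⁹ C)·(-3960, -3880, -398) = (6.34×10⁻¹⁶, 6.21×10⁻¹⁶, 6.38×10⁻¹⁷) N.
|F| = 8.90×10⁻¹⁶ N.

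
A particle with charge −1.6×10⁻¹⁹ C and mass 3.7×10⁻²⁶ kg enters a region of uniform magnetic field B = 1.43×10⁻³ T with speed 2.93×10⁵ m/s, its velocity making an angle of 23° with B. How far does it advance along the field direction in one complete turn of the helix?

v∥ = v cosθ = 2.93×10⁵·cos23° ≈ 2.697×10⁵ m/s.
T = 2πm/(|q|B) = 2π(3.7×10⁻²⁶)/((1.6×10⁻¹⁹)(1.43×10⁻³)) ≈ 1.016×10⁻³ s.
pitch = v∥ T = (2.697×10⁵)(1.016×10⁻³) ≈ 274 m.

p ≈ 274 m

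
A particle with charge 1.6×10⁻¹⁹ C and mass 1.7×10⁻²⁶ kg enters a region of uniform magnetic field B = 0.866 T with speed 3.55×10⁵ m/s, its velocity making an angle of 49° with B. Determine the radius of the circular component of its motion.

v⊥ = v sinθ = 3.55×10⁵·sin49° ≈ 2.679×10⁵ m/s.
r = m v⊥/(|q|B) = (1.7×10⁻²⁶)(2.679×10⁵)/((1.6×10⁻¹⁹)(0.866)) ≈ 0.0329 m.

r ≈ 0.0329 m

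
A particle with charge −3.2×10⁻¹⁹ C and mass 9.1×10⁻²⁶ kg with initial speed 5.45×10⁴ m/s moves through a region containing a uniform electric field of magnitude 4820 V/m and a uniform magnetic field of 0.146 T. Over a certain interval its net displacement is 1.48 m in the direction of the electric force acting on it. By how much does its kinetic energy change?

ΔKE ≈ 2.28×10⁻¹⁵ J

The magnetic force is always ⟂ v and does no work; only the electric force changes KE.
ΔKE = F_E · d = |q|E d = (3.2×10⁻¹⁹)(4820)(1.48) ≈ 2.28×10⁻¹⁵ J.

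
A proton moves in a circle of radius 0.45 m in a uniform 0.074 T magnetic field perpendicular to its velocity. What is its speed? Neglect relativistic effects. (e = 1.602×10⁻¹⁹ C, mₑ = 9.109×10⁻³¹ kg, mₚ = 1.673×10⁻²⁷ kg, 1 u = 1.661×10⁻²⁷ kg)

From |q|vB = mv²/r, v = |q|Br/m.
v = (1.602×10⁻¹⁹)(0.074)(0.45)/1.673×10⁻²⁷ ≈ 3.2×10⁶ m/s.

v ≈ 3.2×10⁶ m/s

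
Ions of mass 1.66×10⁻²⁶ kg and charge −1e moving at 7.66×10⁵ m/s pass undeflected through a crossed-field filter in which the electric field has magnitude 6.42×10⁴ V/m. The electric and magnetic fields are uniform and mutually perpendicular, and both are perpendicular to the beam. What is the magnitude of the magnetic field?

Balance of forces in the selector: qE = qvB ⇒ B = E/v.
B = 6.42×10⁴/7.66×10⁵ = 0.0838 T.

B = 0.0838 T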